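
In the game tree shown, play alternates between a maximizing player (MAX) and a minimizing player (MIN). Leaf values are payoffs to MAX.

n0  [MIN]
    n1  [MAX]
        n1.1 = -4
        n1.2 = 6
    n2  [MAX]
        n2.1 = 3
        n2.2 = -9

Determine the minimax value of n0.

3

n1 (MAX): max(-4, 6) = 6
n2 (MAX): max(3, -9) = 3
n0 (MIN): min(6, 3) = 3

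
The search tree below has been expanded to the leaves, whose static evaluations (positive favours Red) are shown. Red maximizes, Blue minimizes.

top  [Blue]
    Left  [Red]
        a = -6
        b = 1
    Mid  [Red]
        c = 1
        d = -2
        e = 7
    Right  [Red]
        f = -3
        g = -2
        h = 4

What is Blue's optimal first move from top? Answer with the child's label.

Left (Red): max(-6, 1) = 1
Mid (Red): max(1, -2, 7) = 7
Right (Red): max(-3, -2, 4) = 4
top (Blue): min(1, 7, 4) = 1
Blue at top wants the lowest of {Left=1, Mid=7, Right=4}, so chooses Left.

Left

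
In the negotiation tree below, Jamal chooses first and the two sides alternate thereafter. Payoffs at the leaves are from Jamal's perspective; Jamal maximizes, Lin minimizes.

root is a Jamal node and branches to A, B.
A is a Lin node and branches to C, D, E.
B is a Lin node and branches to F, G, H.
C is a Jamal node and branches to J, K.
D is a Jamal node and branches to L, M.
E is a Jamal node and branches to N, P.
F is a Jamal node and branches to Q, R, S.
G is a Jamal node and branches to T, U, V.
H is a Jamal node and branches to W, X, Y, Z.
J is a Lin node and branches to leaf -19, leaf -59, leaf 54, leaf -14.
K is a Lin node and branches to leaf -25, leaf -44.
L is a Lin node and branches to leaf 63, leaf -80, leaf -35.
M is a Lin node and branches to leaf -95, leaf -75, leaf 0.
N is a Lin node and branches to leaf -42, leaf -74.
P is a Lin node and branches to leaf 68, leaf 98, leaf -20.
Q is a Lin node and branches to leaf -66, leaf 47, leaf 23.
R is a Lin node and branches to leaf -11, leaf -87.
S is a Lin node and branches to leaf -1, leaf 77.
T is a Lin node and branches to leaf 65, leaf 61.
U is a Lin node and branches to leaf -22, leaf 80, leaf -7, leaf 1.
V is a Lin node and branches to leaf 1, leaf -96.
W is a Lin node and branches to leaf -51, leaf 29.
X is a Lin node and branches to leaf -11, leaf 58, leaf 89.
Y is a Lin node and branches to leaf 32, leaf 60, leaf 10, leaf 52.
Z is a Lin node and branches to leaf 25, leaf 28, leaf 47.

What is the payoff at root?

-1

J (Lin): min(-19, -59, 54, -14) = -59
K (Lin): min(-25, -44) = -44
C (Jamal): max(-59, -44) = -44
L (Lin): min(63, -80, -35) = -80
M (Lin): min(-95, -75, 0) = -95
D (Jamal): max(-80, -95) = -80
N (Lin): min(-42, -74) = -74
P (Lin): min(68, 98, -20) = -20
E (Jamal): max(-74, -20) = -20
A (Lin): min(-44, -80, -20) = -80
Q (Lin): min(-66, 47, 23) = -66
R (Lin): min(-11, -87) = -87
S (Lin): min(-1, 77) = -1
F (Jamal): max(-66, -87, -1) = -1
T (Lin): min(65, 61) = 61
U (Lin): min(-22, 80, -7, 1) = -22
V (Lin): min(1, -96) = -96
G (Jamal): max(61, -22, -96) = 61
W (Lin): min(-51, 29) = -51
X (Lin): min(-11, 58, 89) = -11
Y (Lin): min(32, 60, 10, 52) = 10
Z (Lin): min(25, 28, 47) = 25
H (Jamal): max(-51, -11, 10, 25) = 25
B (Lin): min(-1, 61, 25) = -1
root (Jamal): max(-80, -1) = -1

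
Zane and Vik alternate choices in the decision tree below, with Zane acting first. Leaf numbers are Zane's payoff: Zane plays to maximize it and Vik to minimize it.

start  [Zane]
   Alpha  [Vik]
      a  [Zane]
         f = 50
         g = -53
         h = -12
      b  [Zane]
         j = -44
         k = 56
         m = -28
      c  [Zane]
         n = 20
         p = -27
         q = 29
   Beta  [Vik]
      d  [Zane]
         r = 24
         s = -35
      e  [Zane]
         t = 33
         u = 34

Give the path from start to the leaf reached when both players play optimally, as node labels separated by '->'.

a (Zane): max(50, -53, -12) = 50
b (Zane): max(-44, 56, -28) = 56
c (Zane): max(20, -27, 29) = 29
Alpha (Vik): min(50, 56, 29) = 29
d (Zane): max(24, -35) = 24
e (Zane): max(33, 34) = 34
Beta (Vik): min(24, 34) = 24
start (Zane): max(29, 24) = 29
At start, Zane picks Alpha (highest: 29).
At Alpha, Vik picks c (lowest: 29).
At c, Zane picks q (highest: 29).
Terminal value 29.

start -> Alpha -> c -> q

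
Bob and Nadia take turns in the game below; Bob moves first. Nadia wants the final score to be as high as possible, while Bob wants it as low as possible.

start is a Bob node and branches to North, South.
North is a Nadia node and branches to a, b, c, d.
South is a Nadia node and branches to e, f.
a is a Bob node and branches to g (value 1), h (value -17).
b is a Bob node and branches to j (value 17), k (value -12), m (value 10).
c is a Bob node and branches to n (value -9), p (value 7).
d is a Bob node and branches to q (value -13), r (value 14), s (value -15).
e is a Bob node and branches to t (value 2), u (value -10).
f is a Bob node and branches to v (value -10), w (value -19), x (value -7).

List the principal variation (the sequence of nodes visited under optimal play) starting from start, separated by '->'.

start -> South -> e -> u

a (Bob): min(1, -17) = -17
b (Bob): min(17, -12, 10) = -12
c (Bob): min(-9, 7) = -9
d (Bob): min(-13, 14, -15) = -15
North (Nadia): max(-17, -12, -9, -15) = -9
e (Bob): min(2, -10) = -10
f (Bob): min(-10, -19, -7) = -19
South (Nadia): max(-10, -19) = -10
start (Bob): min(-9, -10) = -10
At start, Bob picks South (lowest: -10).
At South, Nadia picks e (highest: -10).
At e, Bob picks u (lowest: -10).
Terminal value -10.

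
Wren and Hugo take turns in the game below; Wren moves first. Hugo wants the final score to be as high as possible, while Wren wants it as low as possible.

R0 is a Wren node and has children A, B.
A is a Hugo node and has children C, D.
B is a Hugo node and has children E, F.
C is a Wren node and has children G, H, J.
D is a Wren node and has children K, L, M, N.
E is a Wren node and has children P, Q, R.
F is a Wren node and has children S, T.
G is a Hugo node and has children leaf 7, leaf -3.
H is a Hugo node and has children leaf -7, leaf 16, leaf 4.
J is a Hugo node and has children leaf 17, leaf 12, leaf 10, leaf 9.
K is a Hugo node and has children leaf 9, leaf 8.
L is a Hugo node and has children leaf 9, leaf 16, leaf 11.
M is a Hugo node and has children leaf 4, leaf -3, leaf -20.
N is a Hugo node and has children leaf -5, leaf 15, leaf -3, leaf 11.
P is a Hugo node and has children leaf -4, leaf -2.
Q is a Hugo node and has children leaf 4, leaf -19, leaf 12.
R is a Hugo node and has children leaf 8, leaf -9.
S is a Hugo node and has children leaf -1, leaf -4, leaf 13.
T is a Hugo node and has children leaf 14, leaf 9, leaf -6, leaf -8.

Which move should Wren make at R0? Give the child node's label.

A

G (Hugo): max(7, -3) = 7
H (Hugo): max(-7, 16, 4) = 16
J (Hugo): max(17, 12, 10, 9) = 17
C (Wren): min(7, 16, 17) = 7
K (Hugo): max(9, 8) = 9
L (Hugo): max(9, 16, 11) = 16
M (Hugo): max(4, -3, -20) = 4
N (Hugo): max(-5, 15, -3, 11) = 15
D (Wren): min(9, 16, 4, 15) = 4
A (Hugo): max(7, 4) = 7
P (Hugo): max(-4, -2) = -2
Q (Hugo): max(4, -19, 12) = 12
R (Hugo): max(8, -9) = 8
E (Wren): min(-2, 12, 8) = -2
S (Hugo): max(-1, -4, 13) = 13
T (Hugo): max(14, 9, -6, -8) = 14
F (Wren): min(13, 14) = 13
B (Hugo): max(-2, 13) = 13
R0 (Wren): min(7, 13) = 7
Wren at R0 wants the lowest of {A=7, B=13}, so chooses A.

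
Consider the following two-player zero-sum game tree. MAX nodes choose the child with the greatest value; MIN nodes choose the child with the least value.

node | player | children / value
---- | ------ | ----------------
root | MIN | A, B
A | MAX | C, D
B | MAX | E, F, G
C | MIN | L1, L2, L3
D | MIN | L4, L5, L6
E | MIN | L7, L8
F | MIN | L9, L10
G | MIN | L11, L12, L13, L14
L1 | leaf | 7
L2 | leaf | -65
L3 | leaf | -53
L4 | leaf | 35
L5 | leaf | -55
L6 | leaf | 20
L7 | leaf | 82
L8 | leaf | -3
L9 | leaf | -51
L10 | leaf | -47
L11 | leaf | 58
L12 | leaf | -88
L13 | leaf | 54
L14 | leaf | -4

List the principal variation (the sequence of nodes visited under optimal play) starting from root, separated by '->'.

C (MIN): min(7, -65, -53) = -65
D (MIN): min(35, -55, 20) = -55
A (MAX): max(-65, -55) = -55
E (MIN): min(82, -3) = -3
F (MIN): min(-51, -47) = -51
G (MIN): min(58, -88, 54, -4) = -88
B (MAX): max(-3, -51, -88) = -3
root (MIN): min(-55, -3) = -55
At root, MIN picks A (lowest: -55).
At A, MAX picks D (highest: -55).
At D, MIN picks L5 (lowest: -55).
Terminal value -55.

root -> A -> D -> L5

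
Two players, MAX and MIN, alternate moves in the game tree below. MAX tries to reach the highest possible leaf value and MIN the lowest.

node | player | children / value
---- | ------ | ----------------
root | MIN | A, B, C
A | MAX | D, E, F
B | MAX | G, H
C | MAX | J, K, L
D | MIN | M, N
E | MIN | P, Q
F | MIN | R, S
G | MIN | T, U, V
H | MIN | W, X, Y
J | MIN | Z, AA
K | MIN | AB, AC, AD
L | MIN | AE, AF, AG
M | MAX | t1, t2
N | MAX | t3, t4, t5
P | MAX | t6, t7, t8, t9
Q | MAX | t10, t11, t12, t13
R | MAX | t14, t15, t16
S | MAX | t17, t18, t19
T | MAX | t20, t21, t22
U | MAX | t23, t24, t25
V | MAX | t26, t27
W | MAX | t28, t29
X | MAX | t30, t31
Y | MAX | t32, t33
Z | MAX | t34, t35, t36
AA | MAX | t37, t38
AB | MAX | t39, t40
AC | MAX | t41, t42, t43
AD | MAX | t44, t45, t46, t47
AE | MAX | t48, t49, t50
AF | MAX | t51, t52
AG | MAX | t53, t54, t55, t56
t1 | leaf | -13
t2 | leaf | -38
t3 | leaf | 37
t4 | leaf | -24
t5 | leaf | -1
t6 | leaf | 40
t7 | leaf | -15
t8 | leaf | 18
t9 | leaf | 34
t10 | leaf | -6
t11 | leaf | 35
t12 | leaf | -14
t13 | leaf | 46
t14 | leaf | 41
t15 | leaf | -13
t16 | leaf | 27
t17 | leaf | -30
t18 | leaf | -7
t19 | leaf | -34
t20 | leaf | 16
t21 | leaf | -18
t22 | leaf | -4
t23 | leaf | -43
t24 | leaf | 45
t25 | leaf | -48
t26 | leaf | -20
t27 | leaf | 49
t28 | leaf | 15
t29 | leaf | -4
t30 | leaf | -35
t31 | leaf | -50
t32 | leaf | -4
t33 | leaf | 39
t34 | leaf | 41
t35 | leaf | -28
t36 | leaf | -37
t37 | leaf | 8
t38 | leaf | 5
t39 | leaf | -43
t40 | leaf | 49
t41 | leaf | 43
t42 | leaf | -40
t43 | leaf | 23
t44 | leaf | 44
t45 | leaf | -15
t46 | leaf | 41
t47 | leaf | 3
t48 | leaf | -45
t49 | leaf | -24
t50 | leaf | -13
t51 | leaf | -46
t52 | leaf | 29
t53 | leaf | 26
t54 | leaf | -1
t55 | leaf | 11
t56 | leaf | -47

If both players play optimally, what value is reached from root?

M (MAX): max(-13, -38) = -13
N (MAX): max(37, -24, -1) = 37
D (MIN): min(-13, 37) = -13
P (MAX): max(40, -15, 18, 34) = 40
Q (MAX): max(-6, 35, -14, 46) = 46
E (MIN): min(40, 46) = 40
R (MAX): max(41, -13, 27) = 41
S (MAX): max(-30, -7, -34) = -7
F (MIN): min(41, -7) = -7
A (MAX): max(-13, 40, -7) = 40
T (MAX): max(16, -18, -4) = 16
U (MAX): max(-43, 45, -48) = 45
V (MAX): max(-20, 49) = 49
G (MIN): min(16, 45, 49) = 16
W (MAX): max(15, -4) = 15
X (MAX): max(-35, -50) = -35
Y (MAX): max(-4, 39) = 39
H (MIN): min(15, -35, 39) = -35
B (MAX): max(16, -35) = 16
Z (MAX): max(41, -28, -37) = 41
AA (MAX): max(8, 5) = 8
J (MIN): min(41, 8) = 8
AB (MAX): max(-43, 49) = 49
AC (MAX): max(43, -40, 23) = 43
AD (MAX): max(44, -15, 41, 3) = 44
K (MIN): min(49, 43, 44) = 43
AE (MAX): max(-45, -24, -13) = -13
AF (MAX): max(-46, 29) = 29
AG (MAX): max(26, -1, 11, -47) = 26
L (MIN): min(-13, 29, 26) = -13
C (MAX): max(8, 43, -13) = 43
root (MIN): min(40, 16, 43) = 16

16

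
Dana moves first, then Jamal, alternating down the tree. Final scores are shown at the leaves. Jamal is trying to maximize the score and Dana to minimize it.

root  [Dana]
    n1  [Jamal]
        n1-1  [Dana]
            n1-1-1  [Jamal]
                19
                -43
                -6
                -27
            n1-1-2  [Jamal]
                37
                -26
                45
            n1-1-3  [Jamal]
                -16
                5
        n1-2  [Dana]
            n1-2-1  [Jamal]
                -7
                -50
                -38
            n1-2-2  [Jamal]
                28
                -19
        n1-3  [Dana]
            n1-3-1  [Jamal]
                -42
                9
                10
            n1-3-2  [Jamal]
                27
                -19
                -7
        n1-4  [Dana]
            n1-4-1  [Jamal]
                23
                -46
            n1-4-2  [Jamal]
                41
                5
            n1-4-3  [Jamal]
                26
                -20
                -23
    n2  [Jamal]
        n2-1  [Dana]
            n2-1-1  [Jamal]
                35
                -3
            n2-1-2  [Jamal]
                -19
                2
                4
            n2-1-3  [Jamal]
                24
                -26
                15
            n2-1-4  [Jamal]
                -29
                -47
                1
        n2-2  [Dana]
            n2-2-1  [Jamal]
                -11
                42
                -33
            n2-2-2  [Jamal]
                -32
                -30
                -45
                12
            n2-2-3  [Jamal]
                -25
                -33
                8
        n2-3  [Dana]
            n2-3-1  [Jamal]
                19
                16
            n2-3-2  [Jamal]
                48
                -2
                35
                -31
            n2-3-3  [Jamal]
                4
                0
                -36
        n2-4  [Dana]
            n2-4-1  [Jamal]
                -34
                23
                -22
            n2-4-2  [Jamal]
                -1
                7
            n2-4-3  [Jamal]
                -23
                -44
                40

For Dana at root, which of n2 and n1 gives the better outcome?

n2

n2-1-1 (Jamal): max(35, -3) = 35
n2-1-2 (Jamal): max(-19, 2, 4) = 4
n2-1-3 (Jamal): max(24, -26, 15) = 24
n2-1-4 (Jamal): max(-29, -47, 1) = 1
n2-1 (Dana): min(35, 4, 24, 1) = 1
n2-2-1 (Jamal): max(-11, 42, -33) = 42
n2-2-2 (Jamal): max(-32, -30, -45, 12) = 12
n2-2-3 (Jamal): max(-25, -33, 8) = 8
n2-2 (Dana): min(42, 12, 8) = 8
n2-3-1 (Jamal): max(19, 16) = 19
n2-3-2 (Jamal): max(48, -2, 35, -31) = 48
n2-3-3 (Jamal): max(4, 0, -36) = 4
n2-3 (Dana): min(19, 48, 4) = 4
n2-4-1 (Jamal): max(-34, 23, -22) = 23
n2-4-2 (Jamal): max(-1, 7) = 7
n2-4-3 (Jamal): max(-23, -44, 40) = 40
n2-4 (Dana): min(23, 7, 40) = 7
n2 (Jamal): max(1, 8, 4, 7) = 8
n1-1-1 (Jamal): max(19, -43, -6, -27) = 19
n1-1-2 (Jamal): max(37, -26, 45) = 45
n1-1-3 (Jamal): max(-16, 5) = 5
n1-1 (Dana): min(19, 45, 5) = 5
n1-2-1 (Jamal): max(-7, -50, -38) = -7
n1-2-2 (Jamal): max(28, -19) = 28
n1-2 (Dana): min(-7, 28) = -7
n1-3-1 (Jamal): max(-42, 9, 10) = 10
n1-3-2 (Jamal): max(27, -19, -7) = 27
n1-3 (Dana): min(10, 27) = 10
n1-4-1 (Jamal): max(23, -46) = 23
n1-4-2 (Jamal): max(41, 5) = 41
n1-4-3 (Jamal): max(26, -20, -23) = 26
n1-4 (Dana): min(23, 41, 26) = 23
n1 (Jamal): max(5, -7, 10, 23) = 23
Dana prefers the lower value; n2=8, n1=23. n2 is better since 8 < 23.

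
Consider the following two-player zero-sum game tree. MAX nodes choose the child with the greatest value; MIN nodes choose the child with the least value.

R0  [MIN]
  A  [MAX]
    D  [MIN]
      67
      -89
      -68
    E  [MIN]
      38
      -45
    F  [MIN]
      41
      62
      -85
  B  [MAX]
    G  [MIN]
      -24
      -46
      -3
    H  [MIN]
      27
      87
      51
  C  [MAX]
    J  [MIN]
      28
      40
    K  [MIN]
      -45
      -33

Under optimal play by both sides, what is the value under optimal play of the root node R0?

D (MIN): min(67, -89, -68) = -89
E (MIN): min(38, -45) = -45
F (MIN): min(41, 62, -85) = -85
A (MAX): max(-89, -45, -85) = -45
G (MIN): min(-24, -46, -3) = -46
H (MIN): min(27, 87, 51) = 27
B (MAX): max(-46, 27) = 27
J (MIN): min(28, 40) = 28
K (MIN): min(-45, -33) = -45
C (MAX): max(28, -45) = 28
R0 (MIN): min(-45, 27, 28) = -45

-45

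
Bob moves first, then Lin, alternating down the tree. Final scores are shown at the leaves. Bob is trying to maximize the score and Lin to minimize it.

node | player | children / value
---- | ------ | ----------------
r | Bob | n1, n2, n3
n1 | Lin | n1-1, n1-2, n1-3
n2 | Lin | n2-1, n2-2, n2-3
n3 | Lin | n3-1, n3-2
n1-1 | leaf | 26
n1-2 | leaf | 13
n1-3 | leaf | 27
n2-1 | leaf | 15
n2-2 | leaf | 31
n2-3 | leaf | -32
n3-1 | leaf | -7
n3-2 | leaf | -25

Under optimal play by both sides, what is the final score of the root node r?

13

n1 (Lin): min(26, 13, 27) = 13
n2 (Lin): min(15, 31, -32) = -32
n3 (Lin): min(-7, -25) = -25
r (Bob): max(13, -32, -25) = 13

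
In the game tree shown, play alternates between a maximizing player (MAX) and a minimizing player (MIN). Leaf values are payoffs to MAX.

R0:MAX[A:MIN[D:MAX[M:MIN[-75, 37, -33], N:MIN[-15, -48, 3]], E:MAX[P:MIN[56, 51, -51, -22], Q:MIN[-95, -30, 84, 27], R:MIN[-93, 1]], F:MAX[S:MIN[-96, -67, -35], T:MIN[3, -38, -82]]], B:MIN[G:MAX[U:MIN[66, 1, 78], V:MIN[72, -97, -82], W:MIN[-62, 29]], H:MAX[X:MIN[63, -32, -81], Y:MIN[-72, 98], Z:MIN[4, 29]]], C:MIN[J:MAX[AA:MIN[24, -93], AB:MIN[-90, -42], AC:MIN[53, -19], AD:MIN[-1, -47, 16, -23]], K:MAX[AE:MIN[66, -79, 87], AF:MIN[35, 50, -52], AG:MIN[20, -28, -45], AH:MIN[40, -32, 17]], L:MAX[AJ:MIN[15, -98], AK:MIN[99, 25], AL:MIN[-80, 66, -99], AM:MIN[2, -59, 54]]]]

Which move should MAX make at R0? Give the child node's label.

B

M (MIN): min(-75, 37, -33) = -75
N (MIN): min(-15, -48, 3) = -48
D (MAX): max(-75, -48) = -48
P (MIN): min(56, 51, -51, -22) = -51
Q (MIN): min(-95, -30, 84, 27) = -95
R (MIN): min(-93, 1) = -93
E (MAX): max(-51, -95, -93) = -51
S (MIN): min(-96, -67, -35) = -96
T (MIN): min(3, -38, -82) = -82
F (MAX): max(-96, -82) = -82
A (MIN): min(-48, -51, -82) = -82
U (MIN): min(66, 1, 78) = 1
V (MIN): min(72, -97, -82) = -97
W (MIN): min(-62, 29) = -62
G (MAX): max(1, -97, -62) = 1
X (MIN): min(63, -32, -81) = -81
Y (MIN): min(-72, 98) = -72
Z (MIN): min(4, 29) = 4
H (MAX): max(-81, -72, 4) = 4
B (MIN): min(1, 4) = 1
AA (MIN): min(24, -93) = -93
AB (MIN): min(-90, -42) = -90
AC (MIN): min(53, -19) = -19
AD (MIN): min(-1, -47, 16, -23) = -47
J (MAX): max(-93, -90, -19, -47) = -19
AE (MIN): min(66, -79, 87) = -79
AF (MIN): min(35, 50, -52) = -52
AG (MIN): min(20, -28, -45) = -45
AH (MIN): min(40, -32, 17) = -32
K (MAX): max(-79, -52, -45, -32) = -32
AJ (MIN): min(15, -98) = -98
AK (MIN): min(99, 25) = 25
AL (MIN): min(-80, 66, -99) = -99
AM (MIN): min(2, -59, 54) = -59
L (MAX): max(-98, 25, -99, -59) = 25
C (MIN): min(-19, -32, 25) = -32
R0 (MAX): max(-82, 1, -32) = 1
MAX at R0 wants the highest of {A=-82, B=1, C=-32}, so chooses B.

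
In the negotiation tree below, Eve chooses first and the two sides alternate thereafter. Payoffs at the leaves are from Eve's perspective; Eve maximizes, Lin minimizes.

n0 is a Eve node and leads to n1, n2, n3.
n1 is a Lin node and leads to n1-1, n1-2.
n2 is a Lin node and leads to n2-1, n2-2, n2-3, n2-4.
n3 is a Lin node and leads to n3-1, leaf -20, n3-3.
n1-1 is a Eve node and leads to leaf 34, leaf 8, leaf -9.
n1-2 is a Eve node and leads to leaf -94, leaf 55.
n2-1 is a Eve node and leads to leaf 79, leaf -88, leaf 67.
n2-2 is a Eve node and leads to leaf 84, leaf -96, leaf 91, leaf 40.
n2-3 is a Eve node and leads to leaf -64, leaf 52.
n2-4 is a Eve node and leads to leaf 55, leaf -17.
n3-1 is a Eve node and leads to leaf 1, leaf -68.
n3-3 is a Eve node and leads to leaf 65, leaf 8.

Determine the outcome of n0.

n1-1 (Eve): max(34, 8, -9) = 34
n1-2 (Eve): max(-94, 55) = 55
n1 (Lin): min(34, 55) = 34
n2-1 (Eve): max(79, -88, 67) = 79
n2-2 (Eve): max(84, -96, 91, 40) = 91
n2-3 (Eve): max(-64, 52) = 52
n2-4 (Eve): max(55, -17) = 55
n2 (Lin): min(79, 91, 52, 55) = 52
n3-1 (Eve): max(1, -68) = 1
n3-3 (Eve): max(65, 8) = 65
n3 (Lin): min(1, -20, 65) = -20
n0 (Eve): max(34, 52, -20) = 52

52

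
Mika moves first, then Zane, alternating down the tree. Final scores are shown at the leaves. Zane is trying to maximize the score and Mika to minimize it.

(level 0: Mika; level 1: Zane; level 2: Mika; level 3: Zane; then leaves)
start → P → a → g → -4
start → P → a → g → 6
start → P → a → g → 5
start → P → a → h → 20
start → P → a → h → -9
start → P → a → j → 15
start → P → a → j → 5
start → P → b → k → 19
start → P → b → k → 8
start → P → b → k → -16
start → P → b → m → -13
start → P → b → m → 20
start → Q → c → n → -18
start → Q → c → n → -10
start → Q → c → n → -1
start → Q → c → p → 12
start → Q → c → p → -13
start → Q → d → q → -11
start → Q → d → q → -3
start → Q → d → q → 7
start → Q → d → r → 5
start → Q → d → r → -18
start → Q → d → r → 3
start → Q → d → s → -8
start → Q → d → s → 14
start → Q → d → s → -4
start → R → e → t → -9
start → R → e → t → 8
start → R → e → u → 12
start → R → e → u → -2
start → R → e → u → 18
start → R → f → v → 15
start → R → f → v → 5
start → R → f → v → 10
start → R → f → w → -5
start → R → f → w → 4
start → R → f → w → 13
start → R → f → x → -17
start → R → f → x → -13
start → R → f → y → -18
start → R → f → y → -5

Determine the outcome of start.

5

g (Zane): max(-4, 6, 5) = 6
h (Zane): max(20, -9) = 20
j (Zane): max(15, 5) = 15
a (Mika): min(6, 20, 15) = 6
k (Zane): max(19, 8, -16) = 19
m (Zane): max(-13, 20) = 20
b (Mika): min(19, 20) = 19
P (Zane): max(6, 19) = 19
n (Zane): max(-18, -10, -1) = -1
p (Zane): max(12, -13) = 12
c (Mika): min(-1, 12) = -1
q (Zane): max(-11, -3, 7) = 7
r (Zane): max(5, -18, 3) = 5
s (Zane): max(-8, 14, -4) = 14
d (Mika): min(7, 5, 14) = 5
Q (Zane): max(-1, 5) = 5
t (Zane): max(-9, 8) = 8
u (Zane): max(12, -2, 18) = 18
e (Mika): min(8, 18) = 8
v (Zane): max(15, 5, 10) = 15
w (Zane): max(-5, 4, 13) = 13
x (Zane): max(-17, -13) = -13
y (Zane): max(-18, -5) = -5
f (Mika): min(15, 13, -13, -5) = -13
R (Zane): max(8, -13) = 8
start (Mika): min(19, 5, 8) = 5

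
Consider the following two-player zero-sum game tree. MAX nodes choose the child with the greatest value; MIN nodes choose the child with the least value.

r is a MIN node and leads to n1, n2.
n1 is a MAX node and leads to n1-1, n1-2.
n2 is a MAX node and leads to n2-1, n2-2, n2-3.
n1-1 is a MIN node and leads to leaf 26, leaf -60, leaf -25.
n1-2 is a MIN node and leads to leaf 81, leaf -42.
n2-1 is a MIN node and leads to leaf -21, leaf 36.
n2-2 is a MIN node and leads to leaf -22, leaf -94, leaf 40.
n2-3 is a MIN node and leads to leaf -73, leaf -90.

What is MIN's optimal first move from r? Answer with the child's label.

n1-1 (MIN): min(26, -60, -25) = -60
n1-2 (MIN): min(81, -42) = -42
n1 (MAX): max(-60, -42) = -42
n2-1 (MIN): min(-21, 36) = -21
n2-2 (MIN): min(-22, -94, 40) = -94
n2-3 (MIN): min(-73, -90) = -90
n2 (MAX): max(-21, -94, -90) = -21
r (MIN): min(-42, -21) = -42
MIN at r wants the lowest of {n1=-42, n2=-21}, so chooses n1.

n1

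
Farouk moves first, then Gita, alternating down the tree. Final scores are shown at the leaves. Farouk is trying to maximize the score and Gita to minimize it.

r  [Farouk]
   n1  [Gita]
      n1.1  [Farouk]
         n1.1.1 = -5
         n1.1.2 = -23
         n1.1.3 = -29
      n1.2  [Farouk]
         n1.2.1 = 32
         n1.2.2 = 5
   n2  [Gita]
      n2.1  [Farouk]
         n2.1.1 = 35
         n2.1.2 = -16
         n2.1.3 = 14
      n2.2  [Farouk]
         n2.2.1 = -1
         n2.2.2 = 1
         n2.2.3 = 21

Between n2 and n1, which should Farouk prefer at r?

n2

n2.1 (Farouk): max(35, -16, 14) = 35
n2.2 (Farouk): max(-1, 1, 21) = 21
n2 (Gita): min(35, 21) = 21
n1.1 (Farouk): max(-5, -23, -29) = -5
n1.2 (Farouk): max(32, 5) = 32
n1 (Gita): min(-5, 32) = -5
Farouk prefers the higher value; n2=21, n1=-5. n2 is better since 21 > -5.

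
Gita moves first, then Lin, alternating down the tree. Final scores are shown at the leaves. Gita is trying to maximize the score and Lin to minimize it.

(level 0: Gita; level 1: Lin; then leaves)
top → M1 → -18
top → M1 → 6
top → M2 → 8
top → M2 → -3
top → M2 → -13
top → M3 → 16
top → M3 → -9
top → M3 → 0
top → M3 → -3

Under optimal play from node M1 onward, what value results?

M1 (Lin): min(-18, 6) = -18

-18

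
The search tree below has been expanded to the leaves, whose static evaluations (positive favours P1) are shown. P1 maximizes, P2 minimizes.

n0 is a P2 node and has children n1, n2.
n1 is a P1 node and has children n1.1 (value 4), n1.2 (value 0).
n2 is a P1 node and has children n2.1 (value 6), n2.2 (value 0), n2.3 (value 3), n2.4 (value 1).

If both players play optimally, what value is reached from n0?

n1 (P1): max(4, 0) = 4
n2 (P1): max(6, 0, 3, 1) = 6
n0 (P2): min(4, 6) = 4

4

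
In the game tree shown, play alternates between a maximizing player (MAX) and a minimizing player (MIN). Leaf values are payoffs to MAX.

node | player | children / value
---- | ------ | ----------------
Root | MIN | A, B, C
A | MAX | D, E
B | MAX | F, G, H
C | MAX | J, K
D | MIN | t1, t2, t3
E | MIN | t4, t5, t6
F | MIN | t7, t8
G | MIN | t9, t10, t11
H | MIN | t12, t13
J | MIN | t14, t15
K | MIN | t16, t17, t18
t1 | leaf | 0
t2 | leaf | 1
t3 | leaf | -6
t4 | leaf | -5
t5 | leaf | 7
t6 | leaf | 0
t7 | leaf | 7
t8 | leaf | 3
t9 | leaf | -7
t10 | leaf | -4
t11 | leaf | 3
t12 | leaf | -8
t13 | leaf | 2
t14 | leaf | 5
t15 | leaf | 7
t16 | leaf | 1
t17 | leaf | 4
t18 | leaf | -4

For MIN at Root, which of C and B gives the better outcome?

J (MIN): min(5, 7) = 5
K (MIN): min(1, 4, -4) = -4
C (MAX): max(5, -4) = 5
F (MIN): min(7, 3) = 3
G (MIN): min(-7, -4, 3) = -7
H (MIN): min(-8, 2) = -8
B (MAX): max(3, -7, -8) = 3
MIN prefers the lower value; C=5, B=3. B is better since 3 < 5.

B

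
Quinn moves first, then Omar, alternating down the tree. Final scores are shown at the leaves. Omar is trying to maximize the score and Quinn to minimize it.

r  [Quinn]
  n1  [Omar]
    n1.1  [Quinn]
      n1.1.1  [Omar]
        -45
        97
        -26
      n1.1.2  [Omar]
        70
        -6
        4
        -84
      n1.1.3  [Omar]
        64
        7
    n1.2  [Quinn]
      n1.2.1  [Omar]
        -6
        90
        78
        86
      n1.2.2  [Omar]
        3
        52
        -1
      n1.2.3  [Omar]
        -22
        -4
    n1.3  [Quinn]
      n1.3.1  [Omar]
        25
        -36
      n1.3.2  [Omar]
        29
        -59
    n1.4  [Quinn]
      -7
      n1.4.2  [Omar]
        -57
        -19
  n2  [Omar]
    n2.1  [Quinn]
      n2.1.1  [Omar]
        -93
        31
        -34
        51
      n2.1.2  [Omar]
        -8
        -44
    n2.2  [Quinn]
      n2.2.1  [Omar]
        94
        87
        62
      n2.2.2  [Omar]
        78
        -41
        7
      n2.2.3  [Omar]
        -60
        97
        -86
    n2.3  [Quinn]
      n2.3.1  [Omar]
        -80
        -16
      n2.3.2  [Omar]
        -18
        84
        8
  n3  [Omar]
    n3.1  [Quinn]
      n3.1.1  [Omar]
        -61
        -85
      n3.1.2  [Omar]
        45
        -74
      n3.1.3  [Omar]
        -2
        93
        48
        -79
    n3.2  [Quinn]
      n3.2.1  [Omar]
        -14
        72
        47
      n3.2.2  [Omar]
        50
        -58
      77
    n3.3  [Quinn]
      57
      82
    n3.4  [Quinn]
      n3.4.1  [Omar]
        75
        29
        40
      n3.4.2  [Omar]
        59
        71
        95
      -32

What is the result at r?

57

n1.1.1 (Omar): max(-45, 97, -26) = 97
n1.1.2 (Omar): max(70, -6, 4, -84) = 70
n1.1.3 (Omar): max(64, 7) = 64
n1.1 (Quinn): min(97, 70, 64) = 64
n1.2.1 (Omar): max(-6, 90, 78, 86) = 90
n1.2.2 (Omar): max(3, 52, -1) = 52
n1.2.3 (Omar): max(-22, -4) = -4
n1.2 (Quinn): min(90, 52, -4) = -4
n1.3.1 (Omar): max(25, -36) = 25
n1.3.2 (Omar): max(29, -59) = 29
n1.3 (Quinn): min(25, 29) = 25
n1.4.2 (Omar): max(-57, -19) = -19
n1.4 (Quinn): min(-7, -19) = -19
n1 (Omar): max(64, -4, 25, -19) = 64
n2.1.1 (Omar): max(-93, 31, -34, 51) = 51
n2.1.2 (Omar): max(-8, -44) = -8
n2.1 (Quinn): min(51, -8) = -8
n2.2.1 (Omar): max(94, 87, 62) = 94
n2.2.2 (Omar): max(78, -41, 7) = 78
n2.2.3 (Omar): max(-60, 97, -86) = 97
n2.2 (Quinn): min(94, 78, 97) = 78
n2.3.1 (Omar): max(-80, -16) = -16
n2.3.2 (Omar): max(-18, 84, 8) = 84
n2.3 (Quinn): min(-16, 84) = -16
n2 (Omar): max(-8, 78, -16) = 78
n3.1.1 (Omar): max(-61, -85) = -61
n3.1.2 (Omar): max(45, -74) = 45
n3.1.3 (Omar): max(-2, 93, 48, -79) = 93
n3.1 (Quinn): min(-61, 45, 93) = -61
n3.2.1 (Omar): max(-14, 72, 47) = 72
n3.2.2 (Omar): max(50, -58) = 50
n3.2 (Quinn): min(72, 50, 77) = 50
n3.3 (Quinn): min(57, 82) = 57
n3.4.1 (Omar): max(75, 29, 40) = 75
n3.4.2 (Omar): max(59, 71, 95) = 95
n3.4 (Quinn): min(75, 95, -32) = -32
n3 (Omar): max(-61, 50, 57, -32) = 57
r (Quinn): min(64, 78, 57) = 57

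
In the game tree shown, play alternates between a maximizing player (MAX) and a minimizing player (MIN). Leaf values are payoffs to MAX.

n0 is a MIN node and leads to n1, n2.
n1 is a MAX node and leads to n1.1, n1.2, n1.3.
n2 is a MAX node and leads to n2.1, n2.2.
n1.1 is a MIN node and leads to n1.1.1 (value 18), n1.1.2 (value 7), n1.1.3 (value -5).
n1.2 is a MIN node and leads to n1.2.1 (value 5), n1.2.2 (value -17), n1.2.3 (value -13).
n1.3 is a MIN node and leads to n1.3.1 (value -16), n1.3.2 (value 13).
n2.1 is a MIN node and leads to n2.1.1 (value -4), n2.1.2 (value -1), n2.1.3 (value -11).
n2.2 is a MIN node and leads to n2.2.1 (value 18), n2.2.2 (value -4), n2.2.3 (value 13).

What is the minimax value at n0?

n1.1 (MIN): min(18, 7, -5) = -5
n1.2 (MIN): min(5, -17, -13) = -17
n1.3 (MIN): min(-16, 13) = -16
n1 (MAX): max(-5, -17, -16) = -5
n2.1 (MIN): min(-4, -1, -11) = -11
n2.2 (MIN): min(18, -4, 13) = -4
n2 (MAX): max(-11, -4) = -4
n0 (MIN): min(-5, -4) = -5

-5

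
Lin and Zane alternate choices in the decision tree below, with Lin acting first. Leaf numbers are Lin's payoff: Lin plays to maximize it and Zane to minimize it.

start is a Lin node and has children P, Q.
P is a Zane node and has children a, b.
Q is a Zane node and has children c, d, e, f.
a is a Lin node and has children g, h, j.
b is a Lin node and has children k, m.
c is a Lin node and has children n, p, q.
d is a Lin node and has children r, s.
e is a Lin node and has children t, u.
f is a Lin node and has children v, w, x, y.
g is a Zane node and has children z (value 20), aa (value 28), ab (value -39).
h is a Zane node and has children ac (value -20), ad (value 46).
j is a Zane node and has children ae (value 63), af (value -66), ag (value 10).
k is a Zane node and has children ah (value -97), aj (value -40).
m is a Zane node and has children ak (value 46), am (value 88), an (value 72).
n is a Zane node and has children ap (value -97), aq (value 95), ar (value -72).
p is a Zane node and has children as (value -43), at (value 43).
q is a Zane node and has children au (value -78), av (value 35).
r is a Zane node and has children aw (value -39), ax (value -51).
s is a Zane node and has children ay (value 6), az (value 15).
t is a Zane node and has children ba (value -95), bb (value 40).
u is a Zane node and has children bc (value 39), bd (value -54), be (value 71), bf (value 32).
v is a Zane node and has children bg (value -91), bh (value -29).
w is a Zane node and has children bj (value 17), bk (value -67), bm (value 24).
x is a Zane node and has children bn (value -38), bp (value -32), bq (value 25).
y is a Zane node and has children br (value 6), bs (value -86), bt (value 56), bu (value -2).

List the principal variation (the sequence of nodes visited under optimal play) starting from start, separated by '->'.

start -> P -> a -> h -> ac

g (Zane): min(20, 28, -39) = -39
h (Zane): min(-20, 46) = -20
j (Zane): min(63, -66, 10) = -66
a (Lin): max(-39, -20, -66) = -20
k (Zane): min(-97, -40) = -97
m (Zane): min(46, 88, 72) = 46
b (Lin): max(-97, 46) = 46
P (Zane): min(-20, 46) = -20
n (Zane): min(-97, 95, -72) = -97
p (Zane): min(-43, 43) = -43
q (Zane): min(-78, 35) = -78
c (Lin): max(-97, -43, -78) = -43
r (Zane): min(-39, -51) = -51
s (Zane): min(6, 15) = 6
d (Lin): max(-51, 6) = 6
t (Zane): min(-95, 40) = -95
u (Zane): min(39, -54, 71, 32) = -54
e (Lin): max(-95, -54) = -54
v (Zane): min(-91, -29) = -91
w (Zane): min(17, -67, 24) = -67
x (Zane): min(-38, -32, 25) = -38
y (Zane): min(6, -86, 56, -2) = -86
f (Lin): max(-91, -67, -38, -86) = -38
Q (Zane): min(-43, 6, -54, -38) = -54
start (Lin): max(-20, -54) = -20
At start, Lin picks P (highest: -20).
At P, Zane picks a (lowest: -20).
At a, Lin picks h (highest: -20).
At h, Zane picks ac (lowest: -20).
Terminal value -20.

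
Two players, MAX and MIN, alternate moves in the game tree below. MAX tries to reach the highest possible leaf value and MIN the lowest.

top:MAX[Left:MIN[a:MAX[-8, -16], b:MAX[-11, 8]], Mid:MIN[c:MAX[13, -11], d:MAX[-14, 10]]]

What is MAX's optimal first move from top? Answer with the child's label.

a (MAX): max(-8, -16) = -8
b (MAX): max(-11, 8) = 8
Left (MIN): min(-8, 8) = -8
c (MAX): max(13, -11) = 13
d (MAX): max(-14, 10) = 10
Mid (MIN): min(13, 10) = 10
top (MAX): max(-8, 10) = 10
MAX at top wants the highest of {Left=-8, Mid=10}, so chooses Mid.

Mid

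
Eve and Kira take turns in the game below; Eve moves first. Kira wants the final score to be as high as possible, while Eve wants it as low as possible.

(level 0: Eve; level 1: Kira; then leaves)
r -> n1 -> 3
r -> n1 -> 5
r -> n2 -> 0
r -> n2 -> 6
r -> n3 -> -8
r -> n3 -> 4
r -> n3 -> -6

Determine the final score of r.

n1 (Kira): max(3, 5) = 5
n2 (Kira): max(0, 6) = 6
n3 (Kira): max(-8, 4, -6) = 4
r (Eve): min(5, 6, 4) = 4

4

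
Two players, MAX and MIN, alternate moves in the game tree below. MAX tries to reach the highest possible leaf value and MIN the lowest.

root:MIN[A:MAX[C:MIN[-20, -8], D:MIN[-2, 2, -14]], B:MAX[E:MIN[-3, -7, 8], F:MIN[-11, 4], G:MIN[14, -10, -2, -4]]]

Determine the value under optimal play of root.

-14

C (MIN): min(-20, -8) = -20
D (MIN): min(-2, 2, -14) = -14
A (MAX): max(-20, -14) = -14
E (MIN): min(-3, -7, 8) = -7
F (MIN): min(-11, 4) = -11
G (MIN): min(14, -10, -2, -4) = -10
B (MAX): max(-7, -11, -10) = -7
root (MIN): min(-14, -7) = -14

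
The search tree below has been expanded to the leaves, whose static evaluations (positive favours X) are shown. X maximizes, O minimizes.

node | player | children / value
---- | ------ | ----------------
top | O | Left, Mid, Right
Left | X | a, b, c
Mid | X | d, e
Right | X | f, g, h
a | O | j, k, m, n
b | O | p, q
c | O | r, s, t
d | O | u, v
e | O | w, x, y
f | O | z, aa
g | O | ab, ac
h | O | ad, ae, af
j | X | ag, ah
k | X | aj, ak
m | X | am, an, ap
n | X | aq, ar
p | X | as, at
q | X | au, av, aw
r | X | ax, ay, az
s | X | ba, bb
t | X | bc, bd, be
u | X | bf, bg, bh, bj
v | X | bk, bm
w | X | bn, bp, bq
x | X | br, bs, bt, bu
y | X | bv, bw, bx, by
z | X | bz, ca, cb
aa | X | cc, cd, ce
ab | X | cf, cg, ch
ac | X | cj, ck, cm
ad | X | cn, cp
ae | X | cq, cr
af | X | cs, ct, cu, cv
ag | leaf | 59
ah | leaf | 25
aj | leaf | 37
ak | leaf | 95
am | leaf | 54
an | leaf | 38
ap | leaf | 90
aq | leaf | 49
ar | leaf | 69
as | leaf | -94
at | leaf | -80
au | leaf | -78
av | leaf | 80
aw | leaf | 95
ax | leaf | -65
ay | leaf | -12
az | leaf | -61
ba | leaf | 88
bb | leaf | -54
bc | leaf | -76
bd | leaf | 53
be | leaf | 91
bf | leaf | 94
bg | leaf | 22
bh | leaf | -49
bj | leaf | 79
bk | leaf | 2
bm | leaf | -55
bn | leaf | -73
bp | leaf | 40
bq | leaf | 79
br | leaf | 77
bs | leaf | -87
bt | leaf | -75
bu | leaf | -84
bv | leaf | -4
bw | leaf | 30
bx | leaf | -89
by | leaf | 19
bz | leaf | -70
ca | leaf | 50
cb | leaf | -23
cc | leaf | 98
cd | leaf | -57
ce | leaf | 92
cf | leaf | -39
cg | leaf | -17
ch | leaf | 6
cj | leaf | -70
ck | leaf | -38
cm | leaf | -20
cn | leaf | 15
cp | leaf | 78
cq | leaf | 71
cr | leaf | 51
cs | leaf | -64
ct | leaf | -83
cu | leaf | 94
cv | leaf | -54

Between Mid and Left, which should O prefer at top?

u (X): max(94, 22, -49, 79) = 94
v (X): max(2, -55) = 2
d (O): min(94, 2) = 2
w (X): max(-73, 40, 79) = 79
x (X): max(77, -87, -75, -84) = 77
y (X): max(-4, 30, -89, 19) = 30
e (O): min(79, 77, 30) = 30
Mid (X): max(2, 30) = 30
j (X): max(59, 25) = 59
k (X): max(37, 95) = 95
m (X): max(54, 38, 90) = 90
n (X): max(49, 69) = 69
a (O): min(59, 95, 90, 69) = 59
p (X): max(-94, -80) = -80
q (X): max(-78, 80, 95) = 95
b (O): min(-80, 95) = -80
r (X): max(-65, -12, -61) = -12
s (X): max(88, -54) = 88
t (X): max(-76, 53, 91) = 91
c (O): min(-12, 88, 91) = -12
Left (X): max(59, -80, -12) = 59
O prefers the lower value; Mid=30, Left=59. Mid is better since 30 < 59.

Mid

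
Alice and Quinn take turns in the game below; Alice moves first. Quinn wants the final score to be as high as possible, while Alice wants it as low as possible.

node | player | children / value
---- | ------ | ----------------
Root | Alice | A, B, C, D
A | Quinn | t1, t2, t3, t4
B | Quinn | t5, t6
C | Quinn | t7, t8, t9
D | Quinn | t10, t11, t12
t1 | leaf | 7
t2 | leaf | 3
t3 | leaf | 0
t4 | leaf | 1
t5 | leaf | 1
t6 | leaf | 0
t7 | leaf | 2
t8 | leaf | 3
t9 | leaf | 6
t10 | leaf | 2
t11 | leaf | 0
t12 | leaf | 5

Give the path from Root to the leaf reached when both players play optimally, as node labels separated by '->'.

Root -> B -> t5

A (Quinn): max(7, 3, 0, 1) = 7
B (Quinn): max(1, 0) = 1
C (Quinn): max(2, 3, 6) = 6
D (Quinn): max(2, 0, 5) = 5
Root (Alice): min(7, 1, 6, 5) = 1
At Root, Alice picks B (lowest: 1).
At B, Quinn picks t5 (highest: 1).
Terminal value 1.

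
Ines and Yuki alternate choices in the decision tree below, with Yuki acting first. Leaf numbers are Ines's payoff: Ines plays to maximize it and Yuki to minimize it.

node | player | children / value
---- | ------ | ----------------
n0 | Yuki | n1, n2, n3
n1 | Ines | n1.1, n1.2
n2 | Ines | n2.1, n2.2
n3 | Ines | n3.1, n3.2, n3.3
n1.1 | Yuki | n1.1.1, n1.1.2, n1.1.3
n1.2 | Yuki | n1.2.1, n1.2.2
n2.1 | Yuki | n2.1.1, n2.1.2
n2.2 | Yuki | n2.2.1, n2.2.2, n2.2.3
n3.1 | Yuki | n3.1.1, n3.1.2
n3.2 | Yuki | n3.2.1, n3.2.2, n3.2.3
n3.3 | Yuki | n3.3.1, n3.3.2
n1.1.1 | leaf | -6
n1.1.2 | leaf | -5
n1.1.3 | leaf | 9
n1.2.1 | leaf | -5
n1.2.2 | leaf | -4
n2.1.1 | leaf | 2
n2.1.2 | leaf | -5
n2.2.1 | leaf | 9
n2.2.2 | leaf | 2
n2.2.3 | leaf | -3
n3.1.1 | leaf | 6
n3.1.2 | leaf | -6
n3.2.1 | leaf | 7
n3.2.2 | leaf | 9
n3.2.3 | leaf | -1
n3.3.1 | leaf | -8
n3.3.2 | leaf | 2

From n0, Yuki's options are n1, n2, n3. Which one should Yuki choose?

n1

n1.1 (Yuki): min(-6, -5, 9) = -6
n1.2 (Yuki): min(-5, -4) = -5
n1 (Ines): max(-6, -5) = -5
n2.1 (Yuki): min(2, -5) = -5
n2.2 (Yuki): min(9, 2, -3) = -3
n2 (Ines): max(-5, -3) = -3
n3.1 (Yuki): min(6, -6) = -6
n3.2 (Yuki): min(7, 9, -1) = -1
n3.3 (Yuki): min(-8, 2) = -8
n3 (Ines): max(-6, -1, -8) = -1
n0 (Yuki): min(-5, -3, -1) = -5
Yuki at n0 wants the lowest of {n1=-5, n2=-3, n3=-1}, so chooses n1.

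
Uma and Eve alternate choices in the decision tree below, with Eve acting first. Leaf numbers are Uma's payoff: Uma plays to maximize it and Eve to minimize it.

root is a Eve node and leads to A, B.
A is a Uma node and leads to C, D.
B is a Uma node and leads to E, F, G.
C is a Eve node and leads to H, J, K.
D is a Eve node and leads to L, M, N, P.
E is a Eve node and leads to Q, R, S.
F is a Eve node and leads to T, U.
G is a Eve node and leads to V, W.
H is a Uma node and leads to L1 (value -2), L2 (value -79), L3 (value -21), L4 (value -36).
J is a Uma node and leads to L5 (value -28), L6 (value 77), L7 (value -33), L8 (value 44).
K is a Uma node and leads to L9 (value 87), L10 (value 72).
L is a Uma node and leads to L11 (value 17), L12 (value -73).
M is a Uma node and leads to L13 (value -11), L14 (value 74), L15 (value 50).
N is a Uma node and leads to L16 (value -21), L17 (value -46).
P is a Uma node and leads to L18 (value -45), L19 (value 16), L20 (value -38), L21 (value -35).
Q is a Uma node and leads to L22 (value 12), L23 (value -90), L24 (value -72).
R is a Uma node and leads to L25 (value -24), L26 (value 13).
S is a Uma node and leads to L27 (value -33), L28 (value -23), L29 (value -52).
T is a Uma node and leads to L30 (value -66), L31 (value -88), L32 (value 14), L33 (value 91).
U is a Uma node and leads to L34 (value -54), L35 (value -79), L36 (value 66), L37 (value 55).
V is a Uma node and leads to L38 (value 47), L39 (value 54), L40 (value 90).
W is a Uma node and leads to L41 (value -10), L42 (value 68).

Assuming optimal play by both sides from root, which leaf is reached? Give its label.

L1

H (Uma): max(-2, -79, -21, -36) = -2
J (Uma): max(-28, 77, -33, 44) = 77
K (Uma): max(87, 72) = 87
C (Eve): min(-2, 77, 87) = -2
L (Uma): max(17, -73) = 17
M (Uma): max(-11, 74, 50) = 74
N (Uma): max(-21, -46) = -21
P (Uma): max(-45, 16, -38, -35) = 16
D (Eve): min(17, 74, -21, 16) = -21
A (Uma): max(-2, -21) = -2
Q (Uma): max(12, -90, -72) = 12
R (Uma): max(-24, 13) = 13
S (Uma): max(-33, -23, -52) = -23
E (Eve): min(12, 13, -23) = -23
T (Uma): max(-66, -88, 14, 91) = 91
U (Uma): max(-54, -79, 66, 55) = 66
F (Eve): min(91, 66) = 66
V (Uma): max(47, 54, 90) = 90
W (Uma): max(-10, 68) = 68
G (Eve): min(90, 68) = 68
B (Uma): max(-23, 66, 68) = 68
root (Eve): min(-2, 68) = -2
At root, Eve picks A (lowest: -2).
At A, Uma picks C (highest: -2).
At C, Eve picks H (lowest: -2).
At H, Uma picks L1 (highest: -2).
Terminal value -2.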